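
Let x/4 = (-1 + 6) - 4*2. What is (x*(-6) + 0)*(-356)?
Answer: -25632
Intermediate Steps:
x = -12 (x = 4*((-1 + 6) - 4*2) = 4*(5 - 8) = 4*(-3) = -12)
(x*(-6) + 0)*(-356) = (-12*(-6) + 0)*(-356) = (72 + 0)*(-356) = 72*(-356) = -25632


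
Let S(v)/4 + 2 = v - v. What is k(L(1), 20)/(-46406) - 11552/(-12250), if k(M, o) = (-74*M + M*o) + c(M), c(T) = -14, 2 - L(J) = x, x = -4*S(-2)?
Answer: 129102153/142118375 ≈ 0.90841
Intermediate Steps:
S(v) = -8 (S(v) = -8 + 4*(v - v) = -8 + 4*0 = -8 + 0 = -8)
x = 32 (x = -4*(-8) = 32)
L(J) = -30 (L(J) = 2 - 1*32 = 2 - 32 = -30)
k(M, o) = -14 - 74*M + M*o (k(M, o) = (-74*M + M*o) - 14 = -14 - 74*M + M*o)
k(L(1), 20)/(-46406) - 11552/(-12250) = (-14 - 74*(-30) - 30*20)/(-46406) - 11552/(-12250) = (-14 + 2220 - 600)*(-1/46406) - 11552*(-1/12250) = 1606*(-1/46406) + 5776/6125 = -803/23203 + 5776/6125 = 129102153/142118375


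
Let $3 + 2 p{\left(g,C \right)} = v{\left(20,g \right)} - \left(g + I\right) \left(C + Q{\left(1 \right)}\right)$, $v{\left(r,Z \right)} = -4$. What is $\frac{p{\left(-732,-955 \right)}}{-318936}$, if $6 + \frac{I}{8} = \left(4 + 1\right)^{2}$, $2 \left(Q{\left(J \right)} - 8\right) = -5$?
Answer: $\frac{550717}{637872} \approx 0.86337$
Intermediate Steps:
$Q{\left(J \right)} = \frac{11}{2}$ ($Q{\left(J \right)} = 8 + \frac{1}{2} \left(-5\right) = 8 - \frac{5}{2} = \frac{11}{2}$)
$I = 152$ ($I = -48 + 8 \left(4 + 1\right)^{2} = -48 + 8 \cdot 5^{2} = -48 + 8 \cdot 25 = -48 + 200 = 152$)
$p{\left(g,C \right)} = - \frac{7}{2} - \frac{\left(152 + g\right) \left(\frac{11}{2} + C\right)}{2}$ ($p{\left(g,C \right)} = - \frac{3}{2} + \frac{-4 - \left(g + 152\right) \left(C + \frac{11}{2}\right)}{2} = - \frac{3}{2} + \frac{-4 - \left(152 + g\right) \left(\frac{11}{2} + C\right)}{2} = - \frac{3}{2} - \left(2 + \frac{\left(152 + g\right) \left(\frac{11}{2} + C\right)}{2}\right) = - \frac{7}{2} - \frac{\left(152 + g\right) \left(\frac{11}{2} + C\right)}{2}$)
$\frac{p{\left(-732,-955 \right)}}{-318936} = \frac{- \frac{843}{2} - -72580 - -2013 - \left(- \frac{955}{2}\right) \left(-732\right)}{-318936} = \left(- \frac{843}{2} + 72580 + 2013 - 349530\right) \left(- \frac{1}{318936}\right) = \left(- \frac{550717}{2}\right) \left(- \frac{1}{318936}\right) = \frac{550717}{637872}$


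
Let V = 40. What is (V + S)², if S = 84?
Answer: 15376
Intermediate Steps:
(V + S)² = (40 + 84)² = 124² = 15376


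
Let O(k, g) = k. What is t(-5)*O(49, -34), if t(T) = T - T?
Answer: 0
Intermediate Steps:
t(T) = 0
t(-5)*O(49, -34) = 0*49 = 0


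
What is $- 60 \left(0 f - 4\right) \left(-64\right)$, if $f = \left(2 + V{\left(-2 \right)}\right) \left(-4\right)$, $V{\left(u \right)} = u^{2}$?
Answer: $-15360$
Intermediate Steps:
$f = -24$ ($f = \left(2 + \left(-2\right)^{2}\right) \left(-4\right) = \left(2 + 4\right) \left(-4\right) = 6 \left(-4\right) = -24$)
$- 60 \left(0 f - 4\right) \left(-64\right) = - 60 \left(0 \left(-24\right) - 4\right) \left(-64\right) = - 60 \left(0 - 4\right) \left(-64\right) = \left(-60\right) \left(-4\right) \left(-64\right) = 240 \left(-64\right) = -15360$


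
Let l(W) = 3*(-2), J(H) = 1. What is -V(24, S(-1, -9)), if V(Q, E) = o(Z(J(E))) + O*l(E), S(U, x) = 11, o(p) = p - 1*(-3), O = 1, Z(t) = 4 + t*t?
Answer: -2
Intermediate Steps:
Z(t) = 4 + t**2
l(W) = -6
o(p) = 3 + p (o(p) = p + 3 = 3 + p)
V(Q, E) = 2 (V(Q, E) = (3 + (4 + 1**2)) + 1*(-6) = (3 + (4 + 1)) - 6 = (3 + 5) - 6 = 8 - 6 = 2)
-V(24, S(-1, -9)) = -1*2 = -2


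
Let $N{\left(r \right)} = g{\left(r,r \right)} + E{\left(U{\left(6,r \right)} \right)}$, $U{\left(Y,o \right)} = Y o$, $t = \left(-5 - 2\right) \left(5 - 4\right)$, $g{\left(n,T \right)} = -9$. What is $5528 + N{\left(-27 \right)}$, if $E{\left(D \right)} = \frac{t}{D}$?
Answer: $\frac{894085}{162} \approx 5519.0$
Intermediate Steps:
$t = -7$ ($t = \left(-7\right) 1 = -7$)
$E{\left(D \right)} = - \frac{7}{D}$
$N{\left(r \right)} = -9 - \frac{7}{6 r}$
$5528 + N{\left(-27 \right)} = 5528 - \left(9 + \frac{7}{6 \left(-27\right)}\right) = 5528 - \frac{1451}{162} = \frac{894085}{162}$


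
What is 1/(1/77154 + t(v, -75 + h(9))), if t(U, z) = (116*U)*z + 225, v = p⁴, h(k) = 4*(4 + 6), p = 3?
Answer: -77154/25355504789 ≈ -3.0429e-6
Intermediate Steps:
h(k) = 40 (h(k) = 4*10 = 40)
v = 81 (v = 3⁴ = 81)
t(U, z) = 225 + 116*U*z (t(U, z) = 116*U*z + 225 = 225 + 116*U*z)
1/(1/77154 + t(v, -75 + h(9))) = 1/(1/77154 + (225 + 116*81*(-75 + 40))) = 1/(1/77154 + (225 + 116*81*(-35))) = 1/(1/77154 + (225 - 328860)) = 1/(1/77154 - 328635) = 1/(-25355504789/77154) = -77154/25355504789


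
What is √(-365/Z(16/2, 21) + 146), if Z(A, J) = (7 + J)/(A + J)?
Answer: I*√45479/14 ≈ 15.233*I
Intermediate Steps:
Z(A, J) = (7 + J)/(A + J)
√(-365/Z(16/2, 21) + 146) = √(-365*(16/2 + 21)/(7 + 21) + 146) = √(-365/(28/(16*(½) + 21)) + 146) = √(-365/(28/(8 + 21)) + 146) = √(-365/(28/29) + 146) = √(-365/((1/29)*28) + 146) = √(-365/28/29 + 146) = √(-365*29/28 + 146) = √(-10585/28 + 146) = √(-6497/28) = I*√45479/14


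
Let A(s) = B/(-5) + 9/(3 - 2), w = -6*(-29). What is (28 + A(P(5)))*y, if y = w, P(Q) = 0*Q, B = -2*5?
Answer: 6786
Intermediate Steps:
B = -10
P(Q) = 0
w = 174
A(s) = 11 (A(s) = -10/(-5) + 9/(3 - 2) = -10*(-⅕) + 9/1 = 2 + 9*1 = 2 + 9 = 11)
y = 174
(28 + A(P(5)))*y = (28 + 11)*174 = 39*174 = 6786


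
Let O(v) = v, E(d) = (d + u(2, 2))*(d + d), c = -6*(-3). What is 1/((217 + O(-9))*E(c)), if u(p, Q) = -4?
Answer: 1/104832 ≈ 9.5391e-6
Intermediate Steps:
c = 18
E(d) = 2*d*(-4 + d) (E(d) = (d - 4)*(d + d) = (-4 + d)*(2*d) = 2*d*(-4 + d))
1/((217 + O(-9))*E(c)) = 1/((217 - 9)*(2*18*(-4 + 18))) = 1/(208*(2*18*14)) = 1/(208*504) = 1/104832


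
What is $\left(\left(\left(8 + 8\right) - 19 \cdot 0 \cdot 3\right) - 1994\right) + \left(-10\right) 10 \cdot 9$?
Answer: $-2878$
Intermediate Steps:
$\left(\left(\left(8 + 8\right) - 19 \cdot 0 \cdot 3\right) - 1994\right) + \left(-10\right) 10 \cdot 9 = \left(\left(16 - 0\right) - 1994\right) - 900 = \left(\left(16 + 0\right) - 1994\right) - 900 = \left(16 - 1994\right) - 900 = -1978 - 900 = -2878$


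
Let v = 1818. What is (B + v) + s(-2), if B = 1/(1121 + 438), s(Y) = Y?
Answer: 2831145/1559 ≈ 1816.0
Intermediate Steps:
B = 1/1559 ≈ 0.00064144
(B + v) + s(-2) = (1/1559 + 1818) - 2 = 2834263/1559 - 2 = 2831145/1559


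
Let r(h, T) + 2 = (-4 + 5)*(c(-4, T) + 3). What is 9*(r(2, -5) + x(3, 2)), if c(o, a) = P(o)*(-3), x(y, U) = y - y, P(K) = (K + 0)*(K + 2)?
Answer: -207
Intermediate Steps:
P(K) = K*(2 + K)
x(y, U) = 0
c(o, a) = -3*o*(2 + o) (c(o, a) = (o*(2 + o))*(-3) = -3*o*(2 + o))
r(h, T) = -23 (r(h, T) = -2 + (-4 + 5)*(-3*(-4)*(2 - 4) + 3) = -2 + 1*(-3*(-4)*(-2) + 3) = -2 + 1*(-24 + 3) = -2 + 1*(-21) = -2 - 21 = -23)
9*(r(2, -5) + x(3, 2)) = 9*(-23 + 0) = 9*(-23) = -207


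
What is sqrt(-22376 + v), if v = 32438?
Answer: 3*sqrt(1118) ≈ 100.31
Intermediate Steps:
sqrt(-22376 + v) = sqrt(-22376 + 32438) = sqrt(10062) = 3*sqrt(1118)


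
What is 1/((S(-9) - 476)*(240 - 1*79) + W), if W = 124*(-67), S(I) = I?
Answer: -1/86393 ≈ -1.1575e-5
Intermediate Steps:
W = -8308
1/((S(-9) - 476)*(240 - 1*79) + W) = 1/((-9 - 476)*(240 - 1*79) - 8308) = 1/(-485*(240 - 79) - 8308) = 1/(-485*161 - 8308) = 1/(-78085 - 8308) = 1/(-86393) = -1/86393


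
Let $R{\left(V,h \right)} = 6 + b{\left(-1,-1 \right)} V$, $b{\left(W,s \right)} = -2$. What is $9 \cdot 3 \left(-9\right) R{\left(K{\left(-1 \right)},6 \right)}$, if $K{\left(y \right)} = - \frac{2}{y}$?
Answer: $-486$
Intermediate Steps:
$R{\left(V,h \right)} = 6 - 2 V$
$9 \cdot 3 \left(-9\right) R{\left(K{\left(-1 \right)},6 \right)} = 9 \cdot 3 \left(-9\right) \left(6 - 2 \left(- \frac{2}{-1}\right)\right) = 27 \left(-9\right) \left(6 - 2 \left(\left(-2\right) \left(-1\right)\right)\right) = - 243 \left(6 - 4\right) = \left(-243\right) 2 = -486$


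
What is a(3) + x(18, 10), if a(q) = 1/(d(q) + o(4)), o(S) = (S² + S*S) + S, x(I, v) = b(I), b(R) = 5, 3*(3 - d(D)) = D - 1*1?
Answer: 578/115 ≈ 5.0261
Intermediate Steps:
d(D) = 10/3 - D/3 (d(D) = 3 - (D - 1*1)/3 = 3 - (D - 1)/3 = 3 - (-1 + D)/3 = 3 + (⅓ - D/3) = 10/3 - D/3)
x(I, v) = 5
o(S) = S + 2*S² (o(S) = (S² + S²) + S = 2*S² + S = S + 2*S²)
a(q) = 1/(118/3 - q/3) (a(q) = 1/((10/3 - q/3) + 4*(1 + 2*4)) = 1/((10/3 - q/3) + 4*(1 + 8)) = 1/((10/3 - q/3) + 4*9) = 1/((10/3 - q/3) + 36) = 1/(118/3 - q/3))
a(3) + x(18, 10) = -3/(-118 + 3) + 5 = -3/(-115) + 5 = -3*(-1/115) + 5 = 3/115 + 5 = 578/115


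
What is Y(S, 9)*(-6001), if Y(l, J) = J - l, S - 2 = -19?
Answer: -156026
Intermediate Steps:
S = -17 (S = 2 - 19 = -17)
Y(S, 9)*(-6001) = (9 - 1*(-17))*(-6001) = (9 + 17)*(-6001) = 26*(-6001) = -156026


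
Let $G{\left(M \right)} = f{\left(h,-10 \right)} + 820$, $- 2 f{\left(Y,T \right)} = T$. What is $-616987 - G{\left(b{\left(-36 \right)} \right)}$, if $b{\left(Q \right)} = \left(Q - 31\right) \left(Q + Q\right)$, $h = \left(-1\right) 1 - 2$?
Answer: $-617812$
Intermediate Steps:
$h = -3$ ($h = -1 - 2 = -3$)
$b{\left(Q \right)} = 2 Q \left(-31 + Q\right)$ ($b{\left(Q \right)} = \left(-31 + Q\right) 2 Q = 2 Q \left(-31 + Q\right)$)
$f{\left(Y,T \right)} = - \frac{T}{2}$
$G{\left(M \right)} = 825$ ($G{\left(M \right)} = \left(- \frac{1}{2}\right) \left(-10\right) + 820 = 5 + 820 = 825$)
$-616987 - G{\left(b{\left(-36 \right)} \right)} = -616987 - 825 = -617812$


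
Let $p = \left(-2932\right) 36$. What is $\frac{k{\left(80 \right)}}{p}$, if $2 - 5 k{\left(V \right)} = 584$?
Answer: $\frac{97}{87960} \approx 0.0011028$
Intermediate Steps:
$k{\left(V \right)} = - \frac{582}{5}$ ($k{\left(V \right)} = \frac{2}{5} - \frac{584}{5} = - \frac{582}{5}$)
$p = -105552$
$\frac{k{\left(80 \right)}}{p} = - \frac{582}{5 \left(-105552\right)} = \left(- \frac{582}{5}\right) \left(- \frac{1}{105552}\right) = \frac{97}{87960}$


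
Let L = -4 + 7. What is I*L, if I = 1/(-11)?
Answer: -3/11 ≈ -0.27273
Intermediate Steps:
L = 3
I = -1/11 ≈ -0.090909
I*L = -1/11*3 = -3/11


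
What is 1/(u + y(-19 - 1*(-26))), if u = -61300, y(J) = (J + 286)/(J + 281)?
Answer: -288/17654107 ≈ -1.6313e-5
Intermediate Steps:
y(J) = (286 + J)/(281 + J)
1/(u + y(-19 - 1*(-26))) = 1/(-61300 + (286 + (-19 - 1*(-26)))/(281 + (-19 - 1*(-26)))) = 1/(-61300 + (286 + (-19 + 26))/(281 + (-19 + 26))) = 1/(-61300 + (286 + 7)/(281 + 7)) = 1/(-61300 + 293/288) = 1/(-17654107/288) = -288/17654107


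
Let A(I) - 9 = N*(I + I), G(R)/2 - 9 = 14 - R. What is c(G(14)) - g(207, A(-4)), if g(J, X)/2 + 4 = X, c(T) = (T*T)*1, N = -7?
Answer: 202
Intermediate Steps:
G(R) = 46 - 2*R (G(R) = 18 + 2*(14 - R) = 18 + (28 - 2*R) = 46 - 2*R)
c(T) = T**2 (c(T) = T**2*1 = T**2)
A(I) = 9 - 14*I (A(I) = 9 - 7*(I + I) = 9 - 14*I)
g(J, X) = -8 + 2*X
c(G(14)) - g(207, A(-4)) = (46 - 2*14)**2 - (-8 + 2*(9 - 14*(-4))) = (46 - 28)**2 - (-8 + 2*(9 + 56)) = 18**2 - (-8 + 2*65) = 324 - (-8 + 130) = 324 - 1*122 = 324 - 122 = 202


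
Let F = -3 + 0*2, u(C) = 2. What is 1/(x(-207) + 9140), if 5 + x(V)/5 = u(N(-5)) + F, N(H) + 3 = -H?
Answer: 1/9110 ≈ 0.00010977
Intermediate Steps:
N(H) = -3 - H
F = -3 (F = -3 + 0 = -3)
x(V) = -30 (x(V) = -25 + 5*(2 - 3) = -25 + 5*(-1) = -25 - 5 = -30)
1/(x(-207) + 9140) = 1/(-30 + 9140) = 1/9110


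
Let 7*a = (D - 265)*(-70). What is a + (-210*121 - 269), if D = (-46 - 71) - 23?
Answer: -21629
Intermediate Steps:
D = -140 (D = -117 - 23 = -140)
a = 4050 (a = ((-140 - 265)*(-70))/7 = (-405*(-70))/7 = (⅐)*28350 = 4050)
a + (-210*121 - 269) = 4050 + (-210*121 - 269) = 4050 + (-25410 - 269) = 4050 - 25679 = -21629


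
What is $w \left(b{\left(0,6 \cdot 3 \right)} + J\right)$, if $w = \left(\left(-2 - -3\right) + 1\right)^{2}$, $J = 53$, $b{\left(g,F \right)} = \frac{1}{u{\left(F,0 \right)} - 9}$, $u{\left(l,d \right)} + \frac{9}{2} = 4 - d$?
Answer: $\frac{4020}{19} \approx 211.58$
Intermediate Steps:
$u{\left(l,d \right)} = - \frac{1}{2} - d$ ($u{\left(l,d \right)} = - \frac{9}{2} - \left(-4 + d\right) = - \frac{1}{2} - d$)
$b{\left(g,F \right)} = - \frac{2}{19}$ ($b{\left(g,F \right)} = \frac{1}{\left(- \frac{1}{2} - 0\right) - 9} = \frac{1}{\left(- \frac{1}{2} + 0\right) - 9} = \frac{1}{- \frac{1}{2} - 9} = \frac{1}{- \frac{19}{2}} = - \frac{2}{19}$)
$w = 4$ ($w = \left(\left(-2 + 3\right) + 1\right)^{2} = \left(1 + 1\right)^{2} = 2^{2} = 4$)
$w \left(b{\left(0,6 \cdot 3 \right)} + J\right) = 4 \left(- \frac{2}{19} + 53\right) = 4 \cdot \frac{1005}{19} = \frac{4020}{19}$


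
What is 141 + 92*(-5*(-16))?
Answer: 7501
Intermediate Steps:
141 + 92*(-5*(-16)) = 141 + 92*80 = 141 + 7360 = 7501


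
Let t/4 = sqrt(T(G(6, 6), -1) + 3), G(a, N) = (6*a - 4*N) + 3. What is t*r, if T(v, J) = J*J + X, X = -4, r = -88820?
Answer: 0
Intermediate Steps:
G(a, N) = 3 - 4*N + 6*a (G(a, N) = (-4*N + 6*a) + 3 = 3 - 4*N + 6*a)
T(v, J) = -4 + J**2 (T(v, J) = J*J - 4 = J**2 - 4 = -4 + J**2)
t = 0 (t = 4*sqrt((-4 + (-1)**2) + 3) = 4*sqrt((-4 + 1) + 3) = 4*sqrt(-3 + 3) = 4*sqrt(0) = 4*0 = 0)
t*r = 0*(-88820) = 0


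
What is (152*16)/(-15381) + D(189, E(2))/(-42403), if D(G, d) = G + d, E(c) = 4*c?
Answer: -106154153/652200543 ≈ -0.16276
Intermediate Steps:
(152*16)/(-15381) + D(189, E(2))/(-42403) = (152*16)/(-15381) + (189 + 4*2)/(-42403) = 2432*(-1/15381) + (189 + 8)*(-1/42403) = -2432/15381 + 197*(-1/42403) = -2432/15381 - 197/42403 = -106154153/652200543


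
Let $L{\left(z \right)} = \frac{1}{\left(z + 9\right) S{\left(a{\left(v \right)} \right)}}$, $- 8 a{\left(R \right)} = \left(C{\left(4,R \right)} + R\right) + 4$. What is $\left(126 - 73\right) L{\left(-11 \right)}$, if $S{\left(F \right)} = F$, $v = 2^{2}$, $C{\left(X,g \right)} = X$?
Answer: $\frac{53}{3} \approx 17.667$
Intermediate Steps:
$v = 4$
$a{\left(R \right)} = -1 - \frac{R}{8}$ ($a{\left(R \right)} = - \frac{\left(4 + R\right) + 4}{8} = - \frac{8 + R}{8} = -1 - \frac{R}{8}$)
$L{\left(z \right)} = - \frac{2}{3 \left(9 + z\right)}$ ($L{\left(z \right)} = \frac{1}{\left(z + 9\right) \left(-1 - \frac{1}{2}\right)} = \frac{1}{\left(9 + z\right) \left(-1 - \frac{1}{2}\right)} = \frac{1}{\left(9 + z\right) \left(- \frac{3}{2}\right)} = \frac{1}{9 + z} \left(- \frac{2}{3}\right) = - \frac{2}{3 \left(9 + z\right)}$)
$\left(126 - 73\right) L{\left(-11 \right)} = \left(126 - 73\right) \left(- \frac{2}{27 + 3 \left(-11\right)}\right) = 53 \left(- \frac{2}{27 - 33}\right) = 53 \left(- \frac{2}{-6}\right) = 53 \left(\left(-2\right) \left(- \frac{1}{6}\right)\right) = 53 \cdot \frac{1}{3} = \frac{53}{3}$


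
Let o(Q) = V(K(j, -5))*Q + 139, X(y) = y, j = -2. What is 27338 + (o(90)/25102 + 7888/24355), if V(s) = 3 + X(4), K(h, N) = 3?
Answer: 16713554816551/611359210 ≈ 27338.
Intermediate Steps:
V(s) = 7 (V(s) = 3 + 4 = 7)
o(Q) = 139 + 7*Q (o(Q) = 7*Q + 139 = 139 + 7*Q)
27338 + (o(90)/25102 + 7888/24355) = 27338 + ((139 + 7*90)/25102 + 7888/24355) = 27338 + ((139 + 630)*(1/25102) + 7888*(1/24355)) = 27338 + (769*(1/25102) + 7888/24355) = 27338 + (769/25102 + 7888/24355) = 27338 + 216733571/611359210 = 16713554816551/611359210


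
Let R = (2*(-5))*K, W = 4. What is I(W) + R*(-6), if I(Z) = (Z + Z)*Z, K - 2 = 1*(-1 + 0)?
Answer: 92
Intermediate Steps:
K = 1 (K = 2 + 1*(-1 + 0) = 2 + 1*(-1) = 2 - 1 = 1)
R = -10 (R = (2*(-5))*1 = -10*1 = -10)
I(Z) = 2*Z**2 (I(Z) = (2*Z)*Z = 2*Z**2)
I(W) + R*(-6) = 2*4**2 - 10*(-6) = 2*16 + 60 = 32 + 60 = 92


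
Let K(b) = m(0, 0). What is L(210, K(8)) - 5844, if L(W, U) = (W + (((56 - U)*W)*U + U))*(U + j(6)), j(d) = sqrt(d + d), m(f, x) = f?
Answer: -5844 + 420*sqrt(3) ≈ -5116.5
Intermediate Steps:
K(b) = 0
j(d) = sqrt(2)*sqrt(d) (j(d) = sqrt(2*d) = sqrt(2)*sqrt(d))
L(W, U) = (U + 2*sqrt(3))*(U + W + U*W*(56 - U)) (L(W, U) = (W + (((56 - U)*W)*U + U))*(U + sqrt(2)*sqrt(6)) = (W + ((W*(56 - U))*U + U))*(U + 2*sqrt(3)) = (W + (U*W*(56 - U) + U))*(U + 2*sqrt(3)) = (W + (U + U*W*(56 - U)))*(U + 2*sqrt(3)) = (U + W + U*W*(56 - U))*(U + 2*sqrt(3)) = (U + 2*sqrt(3))*(U + W + U*W*(56 - U)))
L(210, K(8)) - 5844 = (0**2 + 0*210 - 1*210*0**3 + 2*0*sqrt(3) + 2*210*sqrt(3) + 56*210*0**2 - 2*210*sqrt(3)*0**2 + 112*0*210*sqrt(3)) - 5844 = (0 + 0 - 1*210*0 + 0 + 420*sqrt(3) + 56*210*0 - 2*210*sqrt(3)*0 + 0) - 5844 = (0 + 0 + 0 + 0 + 420*sqrt(3) + 0 + 0 + 0) - 5844 = 420*sqrt(3) - 5844 = -5844 + 420*sqrt(3)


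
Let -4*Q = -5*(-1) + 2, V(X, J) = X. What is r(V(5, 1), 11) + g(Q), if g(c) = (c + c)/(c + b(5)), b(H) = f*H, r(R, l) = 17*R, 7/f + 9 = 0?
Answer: 2483/29 ≈ 85.621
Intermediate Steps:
f = -7/9 (f = 7/(-9 + 0) = 7/(-9) = 7*(-1/9) = -7/9 ≈ -0.77778)
b(H) = -7*H/9
Q = -7/4 (Q = -(-5*(-1) + 2)/4 = -(5 + 2)/4 = -1/4*7 = -7/4 ≈ -1.7500)
g(c) = 2*c/(-35/9 + c) (g(c) = (c + c)/(c - 7/9*5) = (2*c)/(c - 35/9) = (2*c)/(-35/9 + c) = 2*c/(-35/9 + c))
r(V(5, 1), 11) + g(Q) = 17*5 + 18*(-7/4)/(-35 + 9*(-7/4)) = 85 + 18*(-7/4)/(-35 - 63/4) = 85 + 18*(-7/4)/(-203/4) = 85 + 18*(-7/4)*(-4/203) = 85 + 18/29 = 2483/29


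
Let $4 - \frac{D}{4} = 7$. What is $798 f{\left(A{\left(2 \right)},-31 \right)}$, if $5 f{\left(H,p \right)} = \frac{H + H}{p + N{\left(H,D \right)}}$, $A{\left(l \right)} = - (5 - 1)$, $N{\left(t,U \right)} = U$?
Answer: $\frac{6384}{215} \approx 29.693$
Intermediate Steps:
$D = -12$ ($D = 16 - 28 = -12$)
$A{\left(l \right)} = -4$ ($A{\left(l \right)} = \left(-1\right) 4 = -4$)
$f{\left(H,p \right)} = \frac{2 H}{5 \left(-12 + p\right)}$ ($f{\left(H,p \right)} = \frac{\left(H + H\right) \frac{1}{p - 12}}{5} = \frac{2 H \frac{1}{-12 + p}}{5} = \frac{2 H}{5 \left(-12 + p\right)}$)
$798 f{\left(A{\left(2 \right)},-31 \right)} = 798 \cdot \frac{2}{5} \left(-4\right) \frac{1}{-12 - 31} = 798 \cdot \frac{2}{5} \left(-4\right) \frac{1}{-43} = 798 \cdot \frac{2}{5} \left(-4\right) \left(- \frac{1}{43}\right) = 798 \cdot \frac{8}{215} = \frac{6384}{215}$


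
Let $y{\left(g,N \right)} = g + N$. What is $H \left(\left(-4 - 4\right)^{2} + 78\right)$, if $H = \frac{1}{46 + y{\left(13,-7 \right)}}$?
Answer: $\frac{71}{26} \approx 2.7308$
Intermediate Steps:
$y{\left(g,N \right)} = N + g$
$H = \frac{1}{52}$ ($H = \frac{1}{46 + \left(-7 + 13\right)} = \frac{1}{46 + 6} = \frac{1}{52} \approx 0.019231$)
$H \left(\left(-4 - 4\right)^{2} + 78\right) = \frac{\left(-4 - 4\right)^{2} + 78}{52} = \frac{\left(-8\right)^{2} + 78}{52} = \frac{64 + 78}{52} = \frac{1}{52} \cdot 142 = \frac{71}{26}$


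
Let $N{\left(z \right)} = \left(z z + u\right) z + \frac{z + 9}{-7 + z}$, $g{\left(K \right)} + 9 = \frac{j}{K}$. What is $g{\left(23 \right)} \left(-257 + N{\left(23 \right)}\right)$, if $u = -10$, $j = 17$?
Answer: $- \frac{2219580}{23} \approx -96504.0$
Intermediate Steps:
$g{\left(K \right)} = -9 + \frac{17}{K}$
$N{\left(z \right)} = z \left(-10 + z^{2}\right) + \frac{9 + z}{-7 + z}$ ($N{\left(z \right)} = \left(z z - 10\right) z + \frac{z + 9}{-7 + z} = \left(z^{2} - 10\right) z + \frac{9 + z}{-7 + z} = \left(-10 + z^{2}\right) z + \frac{9 + z}{-7 + z} = z \left(-10 + z^{2}\right) + \frac{9 + z}{-7 + z}$)
$g{\left(23 \right)} \left(-257 + N{\left(23 \right)}\right) = \left(-9 + \frac{17}{23}\right) \left(-257 + \frac{9 + 23^{4} - 10 \cdot 23^{2} - 7 \cdot 23^{3} + 71 \cdot 23}{-7 + 23}\right) = \left(-9 + 17 \cdot \frac{1}{23}\right) \left(-257 + \frac{9 + 279841 - 5290 - 85169 + 1633}{16}\right) = \left(-9 + \frac{17}{23}\right) \left(-257 + \frac{9 + 279841 - 5290 - 85169 + 1633}{16}\right) = - \frac{190 \left(-257 + \frac{1}{16} \cdot 191024\right)}{23} = - \frac{190 \left(-257 + 11939\right)}{23} = \left(- \frac{190}{23}\right) 11682 = - \frac{2219580}{23}$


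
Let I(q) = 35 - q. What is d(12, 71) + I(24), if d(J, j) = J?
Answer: 23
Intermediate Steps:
d(12, 71) + I(24) = 12 + (35 - 1*24) = 12 + (35 - 24) = 12 + 11 = 23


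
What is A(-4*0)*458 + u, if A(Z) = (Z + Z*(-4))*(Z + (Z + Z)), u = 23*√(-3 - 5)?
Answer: 46*I*√2 ≈ 65.054*I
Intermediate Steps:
u = 46*I*√2 (u = 23*√(-8) = 23*(2*I*√2) = 46*I*√2 ≈ 65.054*I)
A(Z) = -9*Z² (A(Z) = (Z - 4*Z)*(Z + 2*Z) = (-3*Z)*(3*Z) = -9*Z²)
A(-4*0)*458 + u = -9*(-4*0)²*458 + 46*I*√2 = -9*0²*458 + 46*I*√2 = -9*0*458 + 46*I*√2 = 0*458 + 46*I*√2 = 0 + 46*I*√2 = 46*I*√2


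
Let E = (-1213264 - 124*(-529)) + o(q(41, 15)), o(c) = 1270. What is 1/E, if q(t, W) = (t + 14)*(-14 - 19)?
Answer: -1/1146398 ≈ -8.7230e-7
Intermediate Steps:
q(t, W) = -462 - 33*t (q(t, W) = (14 + t)*(-33) = -462 - 33*t)
E = -1146398 (E = (-1213264 - 124*(-529)) + 1270 = (-1213264 + 65596) + 1270 = -1147668 + 1270 = -1146398)
1/E = 1/(-1146398) = -1/1146398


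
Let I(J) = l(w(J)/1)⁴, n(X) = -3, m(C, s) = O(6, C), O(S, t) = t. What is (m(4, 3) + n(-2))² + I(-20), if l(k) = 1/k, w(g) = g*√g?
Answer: 64000001/64000000 ≈ 1.0000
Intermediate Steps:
w(g) = g^(3/2)
m(C, s) = C
I(J) = J⁻⁶ (I(J) = (1/(J^(3/2)/1))⁴ = (1/(J^(3/2)*1))⁴ = (1/(J^(3/2)))⁴ = (J^(-3/2))⁴ = J⁻⁶)
(m(4, 3) + n(-2))² + I(-20) = (4 - 3)² + (-20)⁻⁶ = 1² + 1/64000000 = 1 + 1/64000000 = 64000001/64000000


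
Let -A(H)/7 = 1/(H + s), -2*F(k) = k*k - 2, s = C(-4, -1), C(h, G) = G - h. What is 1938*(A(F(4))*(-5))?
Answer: -33915/2 ≈ -16958.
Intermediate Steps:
s = 3 (s = -1 - 1*(-4) = -1 + 4 = 3)
F(k) = 1 - k²/2 (F(k) = -(k*k - 2)/2 = -(k² - 2)/2 = -(-2 + k²)/2 = 1 - k²/2)
A(H) = -7/(3 + H) (A(H) = -7/(H + 3) = -7/(3 + H))
1938*(A(F(4))*(-5)) = 1938*(-7/(3 + (1 - ½*4²))*(-5)) = 1938*(-7/(3 + (1 - ½*16))*(-5)) = 1938*(-7/(3 + (1 - 8))*(-5)) = 1938*(-7/(3 - 7)*(-5)) = 1938*(-7/(-4)*(-5)) = 1938*(-7*(-¼)*(-5)) = 1938*((7/4)*(-5)) = 1938*(-35/4) = -33915/2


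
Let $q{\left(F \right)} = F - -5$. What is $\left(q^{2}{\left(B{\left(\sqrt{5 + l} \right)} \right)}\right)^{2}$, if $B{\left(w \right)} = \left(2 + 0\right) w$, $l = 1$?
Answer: $4801 + 1960 \sqrt{6} \approx 9602.0$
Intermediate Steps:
$B{\left(w \right)} = 2 w$
$q{\left(F \right)} = 5 + F$ ($q{\left(F \right)} = F + 5 = 5 + F$)
$\left(q^{2}{\left(B{\left(\sqrt{5 + l} \right)} \right)}\right)^{2} = \left(\left(5 + 2 \sqrt{5 + 1}\right)^{2}\right)^{2} = \left(\left(5 + 2 \sqrt{6}\right)^{2}\right)^{2} = \left(5 + 2 \sqrt{6}\right)^{4}$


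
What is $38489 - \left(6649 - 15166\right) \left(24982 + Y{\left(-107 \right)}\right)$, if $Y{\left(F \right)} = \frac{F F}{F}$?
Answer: $211898864$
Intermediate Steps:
$Y{\left(F \right)} = F$ ($Y{\left(F \right)} = \frac{F^{2}}{F} = F$)
$38489 - \left(6649 - 15166\right) \left(24982 + Y{\left(-107 \right)}\right) = 38489 - \left(6649 - 15166\right) \left(24982 - 107\right) = 38489 - \left(-8517\right) 24875 = 38489 - -211860375 = 38489 + 211860375 = 211898864$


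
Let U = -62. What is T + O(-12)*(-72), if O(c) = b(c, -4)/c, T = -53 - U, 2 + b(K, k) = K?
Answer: -75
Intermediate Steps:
b(K, k) = -2 + K
T = 9 (T = -53 - 1*(-62) = -53 + 62 = 9)
O(c) = (-2 + c)/c
T + O(-12)*(-72) = 9 + ((-2 - 12)/(-12))*(-72) = 9 - 1/12*(-14)*(-72) = 9 + (7/6)*(-72) = 9 - 84 = -75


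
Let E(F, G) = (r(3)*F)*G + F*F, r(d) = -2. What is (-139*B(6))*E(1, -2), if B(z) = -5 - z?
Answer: 7645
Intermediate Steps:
E(F, G) = F**2 - 2*F*G (E(F, G) = (-2*F)*G + F*F = -2*F*G + F**2 = F**2 - 2*F*G)
(-139*B(6))*E(1, -2) = (-139*(-5 - 1*6))*(1*(1 - 2*(-2))) = (-139*(-5 - 6))*(1*(1 + 4)) = (-139*(-11))*(1*5) = 1529*5 = 7645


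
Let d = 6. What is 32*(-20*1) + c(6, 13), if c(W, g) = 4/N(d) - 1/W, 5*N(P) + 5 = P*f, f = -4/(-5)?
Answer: -4441/6 ≈ -740.17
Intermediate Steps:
f = ⅘ (f = -4*(-⅕) = ⅘ ≈ 0.80000)
N(P) = -1 + 4*P/25 (N(P) = -1 + (P*(⅘))/5 = -1 + (4*P/5)/5 = -1 + 4*P/25)
c(W, g) = -100 - 1/W (c(W, g) = 4/(-1 + (4/25)*6) - 1/W = 4/(-1 + 24/25) - 1/W = 4/(-1/25) - 1/W = 4*(-25) - 1/W = -100 - 1/W)
32*(-20*1) + c(6, 13) = 32*(-20*1) + (-100 - 1/6) = 32*(-20) + (-100 - 1*⅙) = -640 + (-100 - ⅙) = -640 - 601/6 = -4441/6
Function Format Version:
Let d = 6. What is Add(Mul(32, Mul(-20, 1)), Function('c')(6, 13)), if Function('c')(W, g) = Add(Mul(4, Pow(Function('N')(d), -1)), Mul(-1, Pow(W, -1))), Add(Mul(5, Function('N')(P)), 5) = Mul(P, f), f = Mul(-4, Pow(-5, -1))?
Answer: Rational(-4441, 6) ≈ -740.17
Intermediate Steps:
f = Rational(4, 5) (f = Mul(-4, Rational(-1, 5)) = Rational(4, 5) ≈ 0.80000)
Function('N')(P) = Add(-1, Mul(Rational(4, 25), P)) (Function('N')(P) = Add(-1, Mul(Rational(1, 5), Mul(P, Rational(4, 5)))) = Add(-1, Mul(Rational(1, 5), Mul(Rational(4, 5), P))) = Add(-1, Mul(Rational(4, 25), P)))
Function('c')(W, g) = Add(-100, Mul(-1, Pow(W, -1))) (Function('c')(W, g) = Add(Mul(4, Pow(Add(-1, Mul(Rational(4, 25), 6)), -1)), Mul(-1, Pow(W, -1))) = Add(Mul(4, Pow(Add(-1, Rational(24, 25)), -1)), Mul(-1, Pow(W, -1))) = Add(Mul(4, Pow(Rational(-1, 25), -1)), Mul(-1, Pow(W, -1))) = Add(Mul(4, -25), Mul(-1, Pow(W, -1))) = Add(-100, Mul(-1, Pow(W, -1))))
Add(Mul(32, Mul(-20, 1)), Function('c')(6, 13)) = Add(Mul(32, Mul(-20, 1)), Add(-100, Mul(-1, Pow(6, -1)))) = Add(Mul(32, -20), Add(-100, Mul(-1, Rational(1, 6)))) = Add(-640, Add(-100, Rational(-1, 6))) = Add(-640, Rational(-601, 6)) = Rational(-4441, 6)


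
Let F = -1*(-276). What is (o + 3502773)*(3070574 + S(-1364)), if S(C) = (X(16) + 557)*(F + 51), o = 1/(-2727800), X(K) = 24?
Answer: 31154217536250992839/2727800 ≈ 1.1421e+13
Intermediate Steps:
F = 276
o = -1/2727800 ≈ -3.6660e-7
S(C) = 189987 (S(C) = (24 + 557)*(276 + 51) = 581*327 = 189987)
(o + 3502773)*(3070574 + S(-1364)) = (-1/2727800 + 3502773)*(3070574 + 189987) = (9554864189399/2727800)*3260561 = 31154217536250992839/2727800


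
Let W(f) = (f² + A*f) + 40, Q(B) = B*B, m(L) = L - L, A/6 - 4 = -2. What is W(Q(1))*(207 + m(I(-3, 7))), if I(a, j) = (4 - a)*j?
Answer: 10971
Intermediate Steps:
A = 12 (A = 24 + 6*(-2) = 24 - 12 = 12)
I(a, j) = j*(4 - a)
m(L) = 0
Q(B) = B²
W(f) = 40 + f² + 12*f (W(f) = (f² + 12*f) + 40 = 40 + f² + 12*f)
W(Q(1))*(207 + m(I(-3, 7))) = (40 + (1²)² + 12*1²)*(207 + 0) = (40 + 1² + 12*1)*207 = (40 + 1 + 12)*207 = 53*207 = 10971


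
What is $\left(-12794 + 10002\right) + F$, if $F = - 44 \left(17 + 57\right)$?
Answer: $-6048$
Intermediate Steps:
$F = -3256$ ($F = \left(-44\right) 74 = -3256$)
$\left(-12794 + 10002\right) + F = \left(-12794 + 10002\right) - 3256 = -2792 - 3256 = -6048$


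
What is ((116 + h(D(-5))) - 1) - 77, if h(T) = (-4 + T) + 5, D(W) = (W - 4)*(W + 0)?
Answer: 84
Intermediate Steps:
D(W) = W*(-4 + W) (D(W) = (-4 + W)*W = W*(-4 + W))
h(T) = 1 + T
((116 + h(D(-5))) - 1) - 77 = ((116 + (1 - 5*(-4 - 5))) - 1) - 77 = ((116 + (1 - 5*(-9))) - 1) - 77 = ((116 + (1 + 45)) - 1) - 77 = ((116 + 46) - 1) - 77 = (162 - 1) - 77 = 161 - 77 = 84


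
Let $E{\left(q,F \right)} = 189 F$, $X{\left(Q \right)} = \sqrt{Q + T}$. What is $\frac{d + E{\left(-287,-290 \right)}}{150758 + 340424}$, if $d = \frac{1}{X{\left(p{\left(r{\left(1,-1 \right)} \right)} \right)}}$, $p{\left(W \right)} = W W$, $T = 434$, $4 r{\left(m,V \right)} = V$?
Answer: $- \frac{27405}{245591} + \frac{2 \sqrt{6945}}{1705629495} \approx -0.11159$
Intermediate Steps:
$r{\left(m,V \right)} = \frac{V}{4}$
$p{\left(W \right)} = W^{2}$
$X{\left(Q \right)} = \sqrt{434 + Q}$ ($X{\left(Q \right)} = \sqrt{Q + 434} = \sqrt{434 + Q}$)
$d = \frac{4 \sqrt{6945}}{6945}$ ($d = \frac{1}{\sqrt{434 + \left(\frac{1}{4} \left(-1\right)\right)^{2}}} = \frac{1}{\sqrt{434 + \left(- \frac{1}{4}\right)^{2}}} = \frac{1}{\sqrt{434 + \frac{1}{16}}} = \frac{1}{\sqrt{\frac{6945}{16}}} = \frac{1}{\frac{1}{4} \sqrt{6945}} = \frac{4 \sqrt{6945}}{6945} \approx 0.047998$)
$\frac{d + E{\left(-287,-290 \right)}}{150758 + 340424} = \frac{\frac{4 \sqrt{6945}}{6945} + 189 \left(-290\right)}{150758 + 340424} = \frac{\frac{4 \sqrt{6945}}{6945} - 54810}{491182} = \left(-54810 + \frac{4 \sqrt{6945}}{6945}\right) \frac{1}{491182} = - \frac{27405}{245591} + \frac{2 \sqrt{6945}}{1705629495}$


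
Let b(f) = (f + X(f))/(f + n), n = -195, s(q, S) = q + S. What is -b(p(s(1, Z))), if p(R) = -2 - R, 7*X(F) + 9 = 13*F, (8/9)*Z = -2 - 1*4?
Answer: 88/1785 ≈ 0.049300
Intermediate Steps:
Z = -27/4 (Z = 9*(-2 - 1*4)/8 = 9*(-2 - 4)/8 = (9/8)*(-6) = -27/4 ≈ -6.7500)
s(q, S) = S + q
X(F) = -9/7 + 13*F/7 (X(F) = -9/7 + (13*F)/7 = -9/7 + 13*F/7)
b(f) = (-9/7 + 20*f/7)/(-195 + f) (b(f) = (f + (-9/7 + 13*f/7))/(f - 195) = (-9/7 + 20*f/7)/(-195 + f))
-b(p(s(1, Z))) = -(-9 + 20*(-2 - (-27/4 + 1)))/(7*(-195 + (-2 - (-27/4 + 1)))) = -(-9 + 20*(-2 - 1*(-23/4)))/(7*(-195 + (-2 - 1*(-23/4)))) = -(-9 + 20*(-2 + 23/4))/(7*(-195 + (-2 + 23/4))) = -(-9 + 20*(15/4))/(7*(-195 + 15/4)) = -(-9 + 75)/(7*(-765/4)) = -(-4)*66/(7*765) = -1*(-88/1785) = 88/1785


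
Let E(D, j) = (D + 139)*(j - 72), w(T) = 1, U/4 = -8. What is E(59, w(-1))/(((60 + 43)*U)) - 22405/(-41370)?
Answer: 32771317/6817776 ≈ 4.8067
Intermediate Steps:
U = -32 (U = 4*(-8) = -32)
E(D, j) = (-72 + j)*(139 + D) (E(D, j) = (139 + D)*(-72 + j) = (-72 + j)*(139 + D))
E(59, w(-1))/(((60 + 43)*U)) - 22405/(-41370) = (-10008 - 72*59 + 139*1 + 59*1)/(((60 + 43)*(-32))) - 22405/(-41370) = (-10008 - 4248 + 139 + 59)/((103*(-32))) - 22405*(-1/41370) = -14058/(-3296) + 4481/8274 = -14058*(-1/3296) + 4481/8274 = 7029/1648 + 4481/8274 = 32771317/6817776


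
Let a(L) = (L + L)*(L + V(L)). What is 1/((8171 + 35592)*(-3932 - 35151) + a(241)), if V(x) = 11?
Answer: -1/1710267865 ≈ -5.8470e-10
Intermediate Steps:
a(L) = 2*L*(11 + L) (a(L) = (L + L)*(L + 11) = (2*L)*(11 + L) = 2*L*(11 + L))
1/((8171 + 35592)*(-3932 - 35151) + a(241)) = 1/((8171 + 35592)*(-3932 - 35151) + 2*241*(11 + 241)) = 1/(43763*(-39083) + 2*241*252) = 1/(-1710389329 + 121464) = 1/(-1710267865) = -1/1710267865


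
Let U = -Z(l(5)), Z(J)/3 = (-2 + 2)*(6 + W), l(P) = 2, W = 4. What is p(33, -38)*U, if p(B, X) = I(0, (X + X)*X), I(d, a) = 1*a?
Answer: 0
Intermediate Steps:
I(d, a) = a
p(B, X) = 2*X² (p(B, X) = (X + X)*X = (2*X)*X = 2*X²)
Z(J) = 0 (Z(J) = 3*((-2 + 2)*(6 + 4)) = 3*(0*10) = 3*0 = 0)
U = 0 (U = -1*0 = 0)
p(33, -38)*U = (2*(-38)²)*0 = (2*1444)*0 = 2888*0 = 0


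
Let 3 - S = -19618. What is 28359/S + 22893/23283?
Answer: 28447850/11713737 ≈ 2.4286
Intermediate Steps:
S = 19621 (S = 3 - 1*(-19618) = 3 + 19618 = 19621)
28359/S + 22893/23283 = 28359/19621 + 22893/23283 = 28359*(1/19621) + 22893*(1/23283) = 28359/19621 + 587/597 = 28447850/11713737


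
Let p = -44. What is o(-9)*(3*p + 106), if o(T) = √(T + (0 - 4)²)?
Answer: -26*√7 ≈ -68.790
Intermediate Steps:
o(T) = √(16 + T) (o(T) = √(T + (-4)²) = √(T + 16) = √(16 + T))
o(-9)*(3*p + 106) = √(16 - 9)*(3*(-44) + 106) = √7*(-132 + 106) = √7*(-26) = -26*√7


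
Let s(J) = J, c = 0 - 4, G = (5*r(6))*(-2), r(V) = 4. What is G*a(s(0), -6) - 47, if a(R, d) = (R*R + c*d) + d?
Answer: -767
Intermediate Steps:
G = -40 (G = (5*4)*(-2) = 20*(-2) = -40)
c = -4
a(R, d) = R² - 3*d (a(R, d) = (R*R - 4*d) + d = (R² - 4*d) + d = R² - 3*d)
G*a(s(0), -6) - 47 = -40*(0² - 3*(-6)) - 47 = -40*(0 + 18) - 47 = -40*18 - 47 = -720 - 47 = -767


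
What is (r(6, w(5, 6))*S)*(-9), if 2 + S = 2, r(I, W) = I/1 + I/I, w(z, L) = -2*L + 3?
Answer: 0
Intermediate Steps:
w(z, L) = 3 - 2*L
r(I, W) = 1 + I (r(I, W) = I*1 + 1 = I + 1 = 1 + I)
S = 0 (S = -2 + 2 = 0)
(r(6, w(5, 6))*S)*(-9) = ((1 + 6)*0)*(-9) = (7*0)*(-9) = 0*(-9) = 0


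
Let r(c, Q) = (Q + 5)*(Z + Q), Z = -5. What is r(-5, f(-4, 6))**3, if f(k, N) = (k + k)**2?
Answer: 67468849911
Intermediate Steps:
f(k, N) = 4*k**2 (f(k, N) = (2*k)**2 = 4*k**2)
r(c, Q) = (-5 + Q)*(5 + Q) (r(c, Q) = (Q + 5)*(-5 + Q) = (5 + Q)*(-5 + Q) = (-5 + Q)*(5 + Q))
r(-5, f(-4, 6))**3 = (-25 + (4*(-4)**2)**2)**3 = (-25 + (4*16)**2)**3 = (-25 + 64**2)**3 = (-25 + 4096)**3 = 4071**3 = 67468849911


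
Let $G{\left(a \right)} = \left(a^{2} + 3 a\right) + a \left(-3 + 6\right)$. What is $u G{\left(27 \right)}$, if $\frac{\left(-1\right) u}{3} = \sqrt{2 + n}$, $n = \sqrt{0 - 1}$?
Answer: $- 2673 \sqrt{2 + i} \approx -3890.1 - 918.34 i$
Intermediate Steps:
$n = i$ ($n = \sqrt{-1} = i \approx 1.0 i$)
$G{\left(a \right)} = a^{2} + 6 a$ ($G{\left(a \right)} = \left(a^{2} + 3 a\right) + a 3 = \left(a^{2} + 3 a\right) + 3 a = a^{2} + 6 a$)
$u = - 3 \sqrt{2 + i} \approx -4.366 - 1.0307 i$
$u G{\left(27 \right)} = - 3 \sqrt{2 + i} 27 \left(6 + 27\right) = - 3 \sqrt{2 + i} 27 \cdot 33 = - 3 \sqrt{2 + i} 891 = - 2673 \sqrt{2 + i}$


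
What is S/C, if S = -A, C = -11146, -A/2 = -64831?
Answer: 64831/5573 ≈ 11.633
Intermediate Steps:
A = 129662 (A = -2*(-64831) = 129662)
S = -129662 (S = -1*129662 = -129662)
S/C = -129662/(-11146) = -129662*(-1/11146) = 64831/5573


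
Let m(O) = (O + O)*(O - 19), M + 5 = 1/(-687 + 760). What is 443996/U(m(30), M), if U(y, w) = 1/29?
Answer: 12875884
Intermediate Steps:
M = -364/73 (M = -5 + 1/(-687 + 760) = -5 + 1/73 = -364/73 ≈ -4.9863)
m(O) = 2*O*(-19 + O) (m(O) = (2*O)*(-19 + O) = 2*O*(-19 + O))
U(y, w) = 1/29
443996/U(m(30), M) = 443996/(1/29) = 443996*29 = 12875884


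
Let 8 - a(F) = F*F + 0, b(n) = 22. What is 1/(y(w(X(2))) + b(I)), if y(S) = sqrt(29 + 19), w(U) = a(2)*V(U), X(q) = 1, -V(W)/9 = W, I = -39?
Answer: 11/218 - sqrt(3)/109 ≈ 0.034568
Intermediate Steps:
V(W) = -9*W
a(F) = 8 - F**2 (a(F) = 8 - (F*F + 0) = 8 - (F**2 + 0) = 8 - F**2)
w(U) = -36*U (w(U) = (8 - 1*2**2)*(-9*U) = (8 - 1*4)*(-9*U) = (8 - 4)*(-9*U) = 4*(-9*U) = -36*U)
y(S) = 4*sqrt(3) (y(S) = sqrt(48) = 4*sqrt(3))
1/(y(w(X(2))) + b(I)) = 1/(4*sqrt(3) + 22) = 1/(22 + 4*sqrt(3))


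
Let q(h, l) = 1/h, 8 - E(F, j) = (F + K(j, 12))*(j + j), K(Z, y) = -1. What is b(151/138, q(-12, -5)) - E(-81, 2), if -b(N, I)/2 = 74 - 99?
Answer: -286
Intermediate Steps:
E(F, j) = 8 - 2*j*(-1 + F) (E(F, j) = 8 - (F - 1)*(j + j) = 8 - (-1 + F)*2*j = 8 - 2*j*(-1 + F))
b(N, I) = 50 (b(N, I) = -2*(74 - 99) = -2*(-25) = 50)
b(151/138, q(-12, -5)) - E(-81, 2) = 50 - (8 + 2*2 - 2*(-81)*2) = 50 - (8 + 4 + 324) = 50 - 1*336 = 50 - 336 = -286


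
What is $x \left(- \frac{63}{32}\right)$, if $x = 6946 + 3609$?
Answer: $- \frac{664965}{32} \approx -20780.0$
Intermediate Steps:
$x = 10555$
$x \left(- \frac{63}{32}\right) = 10555 \left(- \frac{63}{32}\right) = - \frac{664965}{32}$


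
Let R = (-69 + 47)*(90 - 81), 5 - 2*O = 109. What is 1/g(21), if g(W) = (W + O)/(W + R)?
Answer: 177/31 ≈ 5.7097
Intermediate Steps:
O = -52 (O = 5/2 - ½*109 = 5/2 - 109/2 = -52)
R = -198 (R = -22*9 = -198)
g(W) = (-52 + W)/(-198 + W) (g(W) = (W - 52)/(W - 198) = (-52 + W)/(-198 + W))
1/g(21) = 1/((-52 + 21)/(-198 + 21)) = 1/(-31/(-177)) = 1/(-1/177*(-31)) = 1/(31/177) = 177/31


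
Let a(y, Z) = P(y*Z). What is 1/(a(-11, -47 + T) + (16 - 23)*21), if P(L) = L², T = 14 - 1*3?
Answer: 1/156669 ≈ 6.3829e-6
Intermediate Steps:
T = 11 (T = 14 - 3 = 11)
a(y, Z) = Z²*y² (a(y, Z) = (y*Z)² = (Z*y)² = Z²*y²)
1/(a(-11, -47 + T) + (16 - 23)*21) = 1/((-47 + 11)²*(-11)² + (16 - 23)*21) = 1/((-36)²*121 - 7*21) = 1/(1296*121 - 147) = 1/(156816 - 147) = 1/156669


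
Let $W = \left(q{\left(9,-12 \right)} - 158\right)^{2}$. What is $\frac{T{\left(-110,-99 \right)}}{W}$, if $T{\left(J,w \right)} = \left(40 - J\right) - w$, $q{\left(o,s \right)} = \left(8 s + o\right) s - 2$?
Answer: $\frac{249}{781456} \approx 0.00031864$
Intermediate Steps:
$q{\left(o,s \right)} = -2 + s \left(o + 8 s\right)$ ($q{\left(o,s \right)} = \left(o + 8 s\right) s - 2 = s \left(o + 8 s\right) - 2 = -2 + s \left(o + 8 s\right)$)
$T{\left(J,w \right)} = 40 - J - w$
$W = 781456$ ($W = \left(\left(-2 + 8 \left(-12\right)^{2} + 9 \left(-12\right)\right) - 158\right)^{2} = \left(\left(-2 + 8 \cdot 144 - 108\right) - 158\right)^{2} = \left(\left(-2 + 1152 - 108\right) - 158\right)^{2} = \left(1042 - 158\right)^{2} = 884^{2} = 781456$)
$\frac{T{\left(-110,-99 \right)}}{W} = \frac{40 - -110 - -99}{781456} = \left(40 + 110 + 99\right) \frac{1}{781456} = 249 \cdot \frac{1}{781456} = \frac{249}{781456}$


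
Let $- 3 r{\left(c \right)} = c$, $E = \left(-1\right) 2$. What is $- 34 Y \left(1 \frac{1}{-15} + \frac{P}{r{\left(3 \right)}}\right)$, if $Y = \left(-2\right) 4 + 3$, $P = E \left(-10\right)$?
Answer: $- \frac{10234}{3} \approx -3411.3$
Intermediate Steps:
$E = -2$
$r{\left(c \right)} = - \frac{c}{3}$
$P = 20$ ($P = \left(-2\right) \left(-10\right) = 20$)
$Y = -5$ ($Y = -8 + 3 = -5$)
$- 34 Y \left(1 \frac{1}{-15} + \frac{P}{r{\left(3 \right)}}\right) = \left(-34\right) \left(-5\right) \left(1 \frac{1}{-15} + \frac{20}{\left(- \frac{1}{3}\right) 3}\right) = 170 \left(1 \left(- \frac{1}{15}\right) + \frac{20}{-1}\right) = 170 \left(- \frac{1}{15} + 20 \left(-1\right)\right) = 170 \left(- \frac{1}{15} - 20\right) = 170 \left(- \frac{301}{15}\right) = - \frac{10234}{3}$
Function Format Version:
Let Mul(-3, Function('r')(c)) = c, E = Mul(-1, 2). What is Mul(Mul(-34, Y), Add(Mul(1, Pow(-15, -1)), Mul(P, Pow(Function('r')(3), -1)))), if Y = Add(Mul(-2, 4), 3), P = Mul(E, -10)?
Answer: Rational(-10234, 3) ≈ -3411.3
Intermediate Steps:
E = -2
Function('r')(c) = Mul(Rational(-1, 3), c)
P = 20 (P = Mul(-2, -10) = 20)
Y = -5 (Y = Add(-8, 3) = -5)
Mul(Mul(-34, Y), Add(Mul(1, Pow(-15, -1)), Mul(P, Pow(Function('r')(3), -1)))) = Mul(Mul(-34, -5), Add(Mul(1, Pow(-15, -1)), Mul(20, Pow(Mul(Rational(-1, 3), 3), -1)))) = Mul(170, Add(Mul(1, Rational(-1, 15)), Mul(20, Pow(-1, -1)))) = Mul(170, Add(Rational(-1, 15), Mul(20, -1))) = Mul(170, Add(Rational(-1, 15), -20)) = Mul(170, Rational(-301, 15)) = Rational(-10234, 3)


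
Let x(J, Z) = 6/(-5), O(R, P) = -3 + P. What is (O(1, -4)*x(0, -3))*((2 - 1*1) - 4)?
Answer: -126/5 ≈ -25.200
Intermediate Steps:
x(J, Z) = -6/5 (x(J, Z) = 6*(-⅕) = -6/5)
(O(1, -4)*x(0, -3))*((2 - 1*1) - 4) = ((-3 - 4)*(-6/5))*((2 - 1*1) - 4) = (-7*(-6/5))*((2 - 1) - 4) = 42*(1 - 4)/5 = (42/5)*(-3) = -126/5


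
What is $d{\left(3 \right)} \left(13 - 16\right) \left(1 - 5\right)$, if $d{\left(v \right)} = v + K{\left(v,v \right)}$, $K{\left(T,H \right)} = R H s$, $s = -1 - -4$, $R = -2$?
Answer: $-180$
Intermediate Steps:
$s = 3$ ($s = -1 + 4 = 3$)
$K{\left(T,H \right)} = - 6 H$ ($K{\left(T,H \right)} = - 2 H 3 = - 6 H$)
$d{\left(v \right)} = - 5 v$ ($d{\left(v \right)} = v - 6 v = - 5 v$)
$d{\left(3 \right)} \left(13 - 16\right) \left(1 - 5\right) = \left(-5\right) 3 \left(13 - 16\right) \left(1 - 5\right) = \left(-15\right) \left(-3\right) \left(-4\right) = 45 \left(-4\right) = -180$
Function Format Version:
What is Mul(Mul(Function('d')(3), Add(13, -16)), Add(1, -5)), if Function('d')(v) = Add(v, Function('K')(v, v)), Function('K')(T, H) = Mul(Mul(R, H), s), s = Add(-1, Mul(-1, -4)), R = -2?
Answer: -180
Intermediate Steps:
s = 3 (s = Add(-1, 4) = 3)
Function('K')(T, H) = Mul(-6, H) (Function('K')(T, H) = Mul(Mul(-2, H), 3) = Mul(-6, H))
Function('d')(v) = Mul(-5, v) (Function('d')(v) = Add(v, Mul(-6, v)) = Mul(-5, v))
Mul(Mul(Function('d')(3), Add(13, -16)), Add(1, -5)) = Mul(Mul(Mul(-5, 3), Add(13, -16)), Add(1, -5)) = Mul(Mul(-15, -3), -4) = Mul(45, -4) = -180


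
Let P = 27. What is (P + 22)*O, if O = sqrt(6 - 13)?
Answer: 49*I*sqrt(7) ≈ 129.64*I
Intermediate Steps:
O = I*sqrt(7) (O = sqrt(-7) = I*sqrt(7) ≈ 2.6458*I)
(P + 22)*O = (27 + 22)*(I*sqrt(7)) = 49*(I*sqrt(7)) = 49*I*sqrt(7)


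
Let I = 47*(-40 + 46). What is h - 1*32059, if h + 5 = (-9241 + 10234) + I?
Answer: -30789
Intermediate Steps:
I = 282 (I = 47*6 = 282)
h = 1270 (h = -5 + ((-9241 + 10234) + 282) = -5 + (993 + 282) = -5 + 1275 = 1270)
h - 1*32059 = 1270 - 1*32059 = 1270 - 32059 = -30789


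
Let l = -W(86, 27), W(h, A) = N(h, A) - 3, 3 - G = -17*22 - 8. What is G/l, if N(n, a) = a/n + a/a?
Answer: 6622/29 ≈ 228.34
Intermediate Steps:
N(n, a) = 1 + a/n (N(n, a) = a/n + 1 = 1 + a/n)
G = 385 (G = 3 - (-17*22 - 8) = 3 - (-374 - 8) = 3 - 1*(-382) = 3 + 382 = 385)
W(h, A) = -3 + (A + h)/h (W(h, A) = (A + h)/h - 3 = -3 + (A + h)/h)
l = 145/86 (l = -(-2 + 27/86) = -1*(-145/86) = 145/86 ≈ 1.6860)
G/l = 385/(145/86) = 385*(86/145) = 6622/29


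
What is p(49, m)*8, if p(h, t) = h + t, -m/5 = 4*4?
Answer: -248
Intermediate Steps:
m = -80 (m = -20*4 = -5*16 = -80)
p(49, m)*8 = (49 - 80)*8 = -31*8 = -248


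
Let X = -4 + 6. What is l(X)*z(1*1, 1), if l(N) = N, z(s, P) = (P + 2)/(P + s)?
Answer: 3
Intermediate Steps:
X = 2
z(s, P) = (2 + P)/(P + s)
l(X)*z(1*1, 1) = 2*((2 + 1)/(1 + 1*1)) = 2*(3/(1 + 1)) = 2*(3/2) = 3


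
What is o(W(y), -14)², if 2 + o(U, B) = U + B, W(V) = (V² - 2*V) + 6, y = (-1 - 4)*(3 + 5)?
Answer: 2788900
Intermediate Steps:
y = -40 (y = -5*8 = -40)
W(V) = 6 + V² - 2*V
o(U, B) = -2 + B + U (o(U, B) = -2 + (U + B) = -2 + (B + U) = -2 + B + U)
o(W(y), -14)² = (-2 - 14 + (6 + (-40)² - 2*(-40)))² = (-2 - 14 + (6 + 1600 + 80))² = (-2 - 14 + 1686)² = 1670² = 2788900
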